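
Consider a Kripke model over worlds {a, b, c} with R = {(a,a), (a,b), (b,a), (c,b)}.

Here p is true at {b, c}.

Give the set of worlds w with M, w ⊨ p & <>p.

{c}

a: p is F, <>p is T. ✗
b: p is T, <>p is F. ✗
c: p is T, <>p is T. ✓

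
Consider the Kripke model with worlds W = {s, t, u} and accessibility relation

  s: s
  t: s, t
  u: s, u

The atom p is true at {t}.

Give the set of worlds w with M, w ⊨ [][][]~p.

{s, u}

s: successors {s}; [][]~p there: s:T. ✓
t: successors {s, t}; [][]~p there: s:T, t:F. ✗
u: successors {s, u}; [][]~p there: s:T, u:T. ✓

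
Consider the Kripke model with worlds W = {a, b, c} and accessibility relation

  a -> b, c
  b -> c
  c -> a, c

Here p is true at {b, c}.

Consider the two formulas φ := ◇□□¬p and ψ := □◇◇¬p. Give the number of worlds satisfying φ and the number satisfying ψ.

0 and 3

For ◇□□¬p:
a: successors {b, c}; □□¬p there: b:F, c:F. ✗
b: successors {c}; □□¬p there: c:F. ✗
c: successors {a, c}; □□¬p there: a:F, c:F. ✗
— 0 worlds.
For □◇◇¬p:
a: successors {b, c}; ◇◇¬p there: b:T, c:T. ✓
b: successors {c}; ◇◇¬p there: c:T. ✓
c: successors {a, c}; ◇◇¬p there: a:T, c:T. ✓
— 3 worlds.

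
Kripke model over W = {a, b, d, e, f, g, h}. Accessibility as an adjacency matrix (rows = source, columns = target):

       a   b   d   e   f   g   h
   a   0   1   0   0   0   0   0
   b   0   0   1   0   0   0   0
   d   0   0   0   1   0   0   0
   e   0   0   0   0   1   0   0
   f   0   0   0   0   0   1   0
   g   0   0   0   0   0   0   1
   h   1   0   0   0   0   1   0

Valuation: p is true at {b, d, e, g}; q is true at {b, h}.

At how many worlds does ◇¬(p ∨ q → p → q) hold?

4

a: successors {b}; ¬(p ∨ q → p → q) there: b:F. ✗
b: successors {d}; ¬(p ∨ q → p → q) there: d:T. ✓
d: successors {e}; ¬(p ∨ q → p → q) there: e:T. ✓
e: successors {f}; ¬(p ∨ q → p → q) there: f:F. ✗
f: successors {g}; ¬(p ∨ q → p → q) there: g:T. ✓
g: successors {h}; ¬(p ∨ q → p → q) there: h:F. ✗
h: successors {a, g}; ¬(p ∨ q → p → q) there: a:F, g:T. ✓
Satisfying worlds: {b, d, f, h}.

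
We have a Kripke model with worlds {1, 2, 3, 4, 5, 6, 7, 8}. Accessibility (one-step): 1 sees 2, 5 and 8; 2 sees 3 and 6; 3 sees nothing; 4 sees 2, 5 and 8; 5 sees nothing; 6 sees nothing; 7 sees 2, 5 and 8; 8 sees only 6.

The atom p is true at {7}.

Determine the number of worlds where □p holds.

1: successors {2, 5, 8}; p there: 2:F, 5:F, 8:F. ✗
2: successors {3, 6}; p there: 3:F, 6:F. ✗
3: no successors, so □p holds vacuously. ✓
4: successors {2, 5, 8}; p there: 2:F, 5:F, 8:F. ✗
5: no successors, so □p holds vacuously. ✓
6: no successors, so □p holds vacuously. ✓
7: successors {2, 5, 8}; p there: 2:F, 5:F, 8:F. ✗
8: successors {6}; p there: 6:F. ✗
Satisfying worlds: {3, 5, 6}.

3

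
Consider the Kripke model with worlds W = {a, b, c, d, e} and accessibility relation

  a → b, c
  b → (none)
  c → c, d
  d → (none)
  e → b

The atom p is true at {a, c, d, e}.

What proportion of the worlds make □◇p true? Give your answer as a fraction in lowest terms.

a: successors {b, c}; ◇p there: b:F, c:T. ✗
b: no successors, so □◇p holds vacuously. ✓
c: successors {c, d}; ◇p there: c:T, d:F. ✗
d: no successors, so □◇p holds vacuously. ✓
e: successors {b}; ◇p there: b:F. ✗
That's 2 of 5 worlds, so 2/5.

2/5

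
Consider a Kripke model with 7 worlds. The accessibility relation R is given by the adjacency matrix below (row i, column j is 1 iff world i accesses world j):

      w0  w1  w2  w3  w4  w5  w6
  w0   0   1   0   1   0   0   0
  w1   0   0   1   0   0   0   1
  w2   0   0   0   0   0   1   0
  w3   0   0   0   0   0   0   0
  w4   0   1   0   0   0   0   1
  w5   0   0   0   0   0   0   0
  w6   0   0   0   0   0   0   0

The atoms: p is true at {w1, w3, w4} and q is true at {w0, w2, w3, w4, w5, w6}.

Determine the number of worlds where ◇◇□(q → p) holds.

w0: successors {w1, w3}; ◇□(q → p) there: w1:T, w3:F. ✓
w1: successors {w2, w6}; ◇□(q → p) there: w2:T, w6:F. ✓
w2: successors {w5}; ◇□(q → p) there: w5:F. ✗
w3: no successors, so ◇◇□(q → p) fails. ✗
w4: successors {w1, w6}; ◇□(q → p) there: w1:T, w6:F. ✓
w5: no successors, so ◇◇□(q → p) fails. ✗
w6: no successors, so ◇◇□(q → p) fails. ✗
Satisfying worlds: {w0, w1, w4}.

3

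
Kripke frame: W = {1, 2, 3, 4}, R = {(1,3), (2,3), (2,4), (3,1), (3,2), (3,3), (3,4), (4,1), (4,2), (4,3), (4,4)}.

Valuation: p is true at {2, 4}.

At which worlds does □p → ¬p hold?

{1, 2, 3, 4}

1: □p is F, ¬p is T. ✓
2: □p is F, ¬p is F. ✓
3: □p is F, ¬p is T. ✓
4: □p is F, ¬p is F. ✓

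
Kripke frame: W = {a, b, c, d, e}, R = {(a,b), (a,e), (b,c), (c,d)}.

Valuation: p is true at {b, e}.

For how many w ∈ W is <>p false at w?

4

a: successors {b, e}; p there: b:T, e:T. ✓
b: successors {c}; p there: c:F. ✗
c: successors {d}; p there: d:F. ✗
d: no successors, so <>p fails. ✗
e: no successors, so <>p fails. ✗
Satisfying worlds: {a}.
So <>p fails at the other 4 worlds.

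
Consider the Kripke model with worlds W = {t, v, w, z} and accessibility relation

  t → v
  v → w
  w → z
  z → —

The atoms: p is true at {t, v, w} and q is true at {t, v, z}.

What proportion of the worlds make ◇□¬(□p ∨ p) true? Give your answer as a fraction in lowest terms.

t: successors {v}; □¬(□p ∨ p) there: v:F. ✗
v: successors {w}; □¬(□p ∨ p) there: w:F. ✗
w: successors {z}; □¬(□p ∨ p) there: z:T. ✓
z: no successors, so ◇□¬(□p ∨ p) fails. ✗
That's 1 of 4 worlds, so 1/4.

1/4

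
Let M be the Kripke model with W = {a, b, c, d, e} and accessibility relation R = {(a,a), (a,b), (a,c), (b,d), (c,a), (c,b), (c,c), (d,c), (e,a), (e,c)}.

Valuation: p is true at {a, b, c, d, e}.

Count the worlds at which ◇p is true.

5

a: successors {a, b, c}; p there: a:T, b:T, c:T. ✓
b: successors {d}; p there: d:T. ✓
c: successors {a, b, c}; p there: a:T, b:T, c:T. ✓
d: successors {c}; p there: c:T. ✓
e: successors {a, c}; p there: a:T, c:T. ✓
Satisfying worlds: {a, b, c, d, e}.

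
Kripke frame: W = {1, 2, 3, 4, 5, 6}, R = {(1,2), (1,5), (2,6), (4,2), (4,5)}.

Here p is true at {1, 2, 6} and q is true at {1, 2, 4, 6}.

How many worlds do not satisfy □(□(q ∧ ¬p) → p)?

2

1: successors {2, 5}; □(q ∧ ¬p) → p there: 2:T, 5:F. ✗
2: successors {6}; □(q ∧ ¬p) → p there: 6:T. ✓
3: no successors, so □(□(q ∧ ¬p) → p) holds vacuously. ✓
4: successors {2, 5}; □(q ∧ ¬p) → p there: 2:T, 5:F. ✗
5: no successors, so □(□(q ∧ ¬p) → p) holds vacuously. ✓
6: no successors, so □(□(q ∧ ¬p) → p) holds vacuously. ✓
Satisfying worlds: {2, 3, 5, 6}.
So □(□(q ∧ ¬p) → p) fails at the other 2 worlds.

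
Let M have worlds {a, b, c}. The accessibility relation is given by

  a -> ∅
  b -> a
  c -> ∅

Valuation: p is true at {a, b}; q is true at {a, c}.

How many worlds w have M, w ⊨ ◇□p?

a: no successors, so ◇□p fails. ✗
b: successors {a}; □p there: a:T. ✓
c: no successors, so ◇□p fails. ✗
Satisfying worlds: {b}.

1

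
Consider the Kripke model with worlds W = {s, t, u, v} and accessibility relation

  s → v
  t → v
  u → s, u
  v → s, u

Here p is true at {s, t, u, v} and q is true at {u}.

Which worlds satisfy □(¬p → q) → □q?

s: □(¬p → q) is T, □q is F. ✗
t: □(¬p → q) is T, □q is F. ✗
u: □(¬p → q) is T, □q is F. ✗
v: □(¬p → q) is T, □q is F. ✗

∅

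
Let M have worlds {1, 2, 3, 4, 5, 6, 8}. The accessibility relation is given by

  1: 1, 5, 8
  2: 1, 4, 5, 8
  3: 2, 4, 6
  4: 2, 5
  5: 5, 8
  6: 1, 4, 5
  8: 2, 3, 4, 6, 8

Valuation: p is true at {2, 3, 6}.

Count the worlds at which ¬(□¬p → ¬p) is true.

2

1: □¬p → ¬p is T. ✗
2: □¬p → ¬p is F. ✓
3: □¬p → ¬p is T. ✗
4: □¬p → ¬p is T. ✗
5: □¬p → ¬p is T. ✗
6: □¬p → ¬p is F. ✓
8: □¬p → ¬p is T. ✗
Satisfying worlds: {2, 6}.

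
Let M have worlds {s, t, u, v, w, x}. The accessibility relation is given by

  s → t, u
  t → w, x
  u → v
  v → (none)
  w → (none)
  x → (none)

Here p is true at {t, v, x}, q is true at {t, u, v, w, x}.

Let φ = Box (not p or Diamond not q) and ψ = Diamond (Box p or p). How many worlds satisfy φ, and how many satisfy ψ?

3 and 3

For Box (not p or Diamond not q):
s: successors {t, u}; not p or Diamond not q there: t:F, u:T. ✗
t: successors {w, x}; not p or Diamond not q there: w:T, x:F. ✗
u: successors {v}; not p or Diamond not q there: v:F. ✗
v: no successors, so Box (not p or Diamond not q) holds vacuously. ✓
w: no successors, so Box (not p or Diamond not q) holds vacuously. ✓
x: no successors, so Box (not p or Diamond not q) holds vacuously. ✓
— 3 worlds.
For Diamond (Box p or p):
s: successors {t, u}; Box p or p there: t:T, u:T. ✓
t: successors {w, x}; Box p or p there: w:T, x:T. ✓
u: successors {v}; Box p or p there: v:T. ✓
v: no successors, so Diamond (Box p or p) fails. ✗
w: no successors, so Diamond (Box p or p) fails. ✗
x: no successors, so Diamond (Box p or p) fails. ✗
— 3 worlds.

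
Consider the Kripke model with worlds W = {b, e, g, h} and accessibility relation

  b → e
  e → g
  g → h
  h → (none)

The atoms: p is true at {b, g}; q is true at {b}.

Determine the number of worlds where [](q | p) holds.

2

b: successors {e}; q | p there: e:F. ✗
e: successors {g}; q | p there: g:T. ✓
g: successors {h}; q | p there: h:F. ✗
h: no successors, so [](q | p) holds vacuously. ✓
Satisfying worlds: {e, h}.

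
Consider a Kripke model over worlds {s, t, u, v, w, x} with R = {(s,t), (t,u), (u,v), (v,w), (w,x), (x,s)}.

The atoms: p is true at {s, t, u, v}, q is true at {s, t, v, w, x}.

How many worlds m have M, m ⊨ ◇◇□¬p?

s: successors {t}; ◇□¬p there: t:F. ✗
t: successors {u}; ◇□¬p there: u:T. ✓
u: successors {v}; ◇□¬p there: v:T. ✓
v: successors {w}; ◇□¬p there: w:F. ✗
w: successors {x}; ◇□¬p there: x:F. ✗
x: successors {s}; ◇□¬p there: s:F. ✗
Satisfying worlds: {t, u}.

2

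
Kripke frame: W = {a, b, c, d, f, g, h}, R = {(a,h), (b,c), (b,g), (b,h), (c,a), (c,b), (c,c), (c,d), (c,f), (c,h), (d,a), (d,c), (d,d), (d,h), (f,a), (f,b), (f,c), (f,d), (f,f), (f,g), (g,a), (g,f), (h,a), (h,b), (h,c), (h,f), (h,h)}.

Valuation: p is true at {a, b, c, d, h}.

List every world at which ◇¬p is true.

{b, c, f, g, h}

a: successors {h}; ¬p there: h:F. ✗
b: successors {c, g, h}; ¬p there: c:F, g:T, h:F. ✓
c: successors {a, b, c, d, f, h}; ¬p there: a:F, b:F, c:F, d:F, f:T, h:F. ✓
d: successors {a, c, d, h}; ¬p there: a:F, c:F, d:F, h:F. ✗
f: successors {a, b, c, d, f, g}; ¬p there: a:F, b:F, c:F, d:F, f:T, g:T. ✓
g: successors {a, f}; ¬p there: a:F, f:T. ✓
h: successors {a, b, c, f, h}; ¬p there: a:F, b:F, c:F, f:T, h:F. ✓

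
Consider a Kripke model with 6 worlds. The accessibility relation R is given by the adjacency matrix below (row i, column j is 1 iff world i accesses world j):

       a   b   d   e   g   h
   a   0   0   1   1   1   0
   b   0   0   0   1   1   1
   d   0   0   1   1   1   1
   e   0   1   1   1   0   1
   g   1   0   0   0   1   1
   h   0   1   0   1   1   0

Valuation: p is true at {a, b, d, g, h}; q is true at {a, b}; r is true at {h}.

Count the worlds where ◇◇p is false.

a: successors {d, e, g}; ◇p there: d:T, e:T, g:T. ✓
b: successors {e, g, h}; ◇p there: e:T, g:T, h:T. ✓
d: successors {d, e, g, h}; ◇p there: d:T, e:T, g:T, h:T. ✓
e: successors {b, d, e, h}; ◇p there: b:T, d:T, e:T, h:T. ✓
g: successors {a, g, h}; ◇p there: a:T, g:T, h:T. ✓
h: successors {b, e, g}; ◇p there: b:T, e:T, g:T. ✓
Satisfying worlds: {a, b, d, e, g, h}.
So ◇◇p fails at the other 0 worlds.

0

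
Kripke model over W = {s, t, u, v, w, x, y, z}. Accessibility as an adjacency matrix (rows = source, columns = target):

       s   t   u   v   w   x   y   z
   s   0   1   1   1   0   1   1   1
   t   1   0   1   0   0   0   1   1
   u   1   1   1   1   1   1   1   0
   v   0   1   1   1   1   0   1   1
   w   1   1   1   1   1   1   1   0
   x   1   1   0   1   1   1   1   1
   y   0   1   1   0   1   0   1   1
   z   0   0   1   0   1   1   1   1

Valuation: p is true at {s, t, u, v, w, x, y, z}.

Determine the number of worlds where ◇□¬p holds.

s: successors {t, u, v, x, y, z}; □¬p there: t:F, u:F, v:F, x:F, y:F, z:F. ✗
t: successors {s, u, y, z}; □¬p there: s:F, u:F, y:F, z:F. ✗
u: successors {s, t, u, v, w, x, y}; □¬p there: s:F, t:F, u:F, v:F, w:F, x:F, y:F. ✗
v: successors {t, u, v, w, y, z}; □¬p there: t:F, u:F, v:F, w:F, y:F, z:F. ✗
w: successors {s, t, u, v, w, x, y}; □¬p there: s:F, t:F, u:F, v:F, w:F, x:F, y:F. ✗
x: successors {s, t, v, w, x, y, z}; □¬p there: s:F, t:F, v:F, w:F, x:F, y:F, z:F. ✗
y: successors {t, u, w, y, z}; □¬p there: t:F, u:F, w:F, y:F, z:F. ✗
z: successors {u, w, x, y, z}; □¬p there: u:F, w:F, x:F, y:F, z:F. ✗
Satisfying worlds: ∅.

0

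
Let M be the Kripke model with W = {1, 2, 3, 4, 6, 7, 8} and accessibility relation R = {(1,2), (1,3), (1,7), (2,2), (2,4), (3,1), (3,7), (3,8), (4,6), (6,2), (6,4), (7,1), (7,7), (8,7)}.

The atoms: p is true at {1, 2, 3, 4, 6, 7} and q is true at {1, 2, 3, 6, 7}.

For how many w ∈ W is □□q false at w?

4

1: successors {2, 3, 7}; □q there: 2:F, 3:F, 7:T. ✗
2: successors {2, 4}; □q there: 2:F, 4:T. ✗
3: successors {1, 7, 8}; □q there: 1:T, 7:T, 8:T. ✓
4: successors {6}; □q there: 6:F. ✗
6: successors {2, 4}; □q there: 2:F, 4:T. ✗
7: successors {1, 7}; □q there: 1:T, 7:T. ✓
8: successors {7}; □q there: 7:T. ✓
Satisfying worlds: {3, 7, 8}.
So □□q fails at the other 4 worlds.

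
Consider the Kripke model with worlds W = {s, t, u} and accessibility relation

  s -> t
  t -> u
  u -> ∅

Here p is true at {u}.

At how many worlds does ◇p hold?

1

s: successors {t}; p there: t:F. ✗
t: successors {u}; p there: u:T. ✓
u: no successors, so ◇p fails. ✗
Satisfying worlds: {t}.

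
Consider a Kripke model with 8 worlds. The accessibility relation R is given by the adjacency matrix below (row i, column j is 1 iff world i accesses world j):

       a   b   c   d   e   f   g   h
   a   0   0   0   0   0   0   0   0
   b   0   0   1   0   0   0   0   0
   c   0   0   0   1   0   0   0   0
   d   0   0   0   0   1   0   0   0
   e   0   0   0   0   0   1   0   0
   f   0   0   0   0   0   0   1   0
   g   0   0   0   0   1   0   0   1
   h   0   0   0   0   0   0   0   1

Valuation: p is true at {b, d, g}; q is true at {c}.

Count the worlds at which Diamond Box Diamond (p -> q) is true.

a: no successors, so Diamond Box Diamond (p -> q) fails. ✗
b: successors {c}; Box Diamond (p -> q) there: c:T. ✓
c: successors {d}; Box Diamond (p -> q) there: d:T. ✓
d: successors {e}; Box Diamond (p -> q) there: e:F. ✗
e: successors {f}; Box Diamond (p -> q) there: f:T. ✓
f: successors {g}; Box Diamond (p -> q) there: g:T. ✓
g: successors {e, h}; Box Diamond (p -> q) there: e:F, h:T. ✓
h: successors {h}; Box Diamond (p -> q) there: h:T. ✓
Satisfying worlds: {b, c, e, f, g, h}.

6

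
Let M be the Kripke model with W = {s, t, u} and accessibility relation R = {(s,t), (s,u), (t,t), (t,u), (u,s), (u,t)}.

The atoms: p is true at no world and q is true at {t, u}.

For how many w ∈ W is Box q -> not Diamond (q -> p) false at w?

s: Box q is T, not Diamond (q -> p) is T. ✓
t: Box q is T, not Diamond (q -> p) is T. ✓
u: Box q is F, not Diamond (q -> p) is F. ✓
Satisfying worlds: {s, t, u}.
So Box q -> not Diamond (q -> p) fails at the other 0 worlds.

0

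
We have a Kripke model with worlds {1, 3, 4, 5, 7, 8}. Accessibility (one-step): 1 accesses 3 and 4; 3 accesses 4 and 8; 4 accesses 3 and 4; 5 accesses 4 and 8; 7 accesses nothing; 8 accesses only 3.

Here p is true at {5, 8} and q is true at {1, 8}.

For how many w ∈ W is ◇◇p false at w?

3

1: successors {3, 4}; ◇p there: 3:T, 4:F. ✓
3: successors {4, 8}; ◇p there: 4:F, 8:F. ✗
4: successors {3, 4}; ◇p there: 3:T, 4:F. ✓
5: successors {4, 8}; ◇p there: 4:F, 8:F. ✗
7: no successors, so ◇◇p fails. ✗
8: successors {3}; ◇p there: 3:T. ✓
Satisfying worlds: {1, 4, 8}.
So ◇◇p fails at the other 3 worlds.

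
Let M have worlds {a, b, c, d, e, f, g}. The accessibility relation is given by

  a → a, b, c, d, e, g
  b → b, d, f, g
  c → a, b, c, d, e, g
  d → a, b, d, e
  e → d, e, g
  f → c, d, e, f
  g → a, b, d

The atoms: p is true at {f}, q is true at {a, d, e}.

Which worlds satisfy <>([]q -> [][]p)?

a: successors {a, b, c, d, e, g}; []q -> [][]p there: a:T, b:T, c:T, d:T, e:T, g:T. ✓
b: successors {b, d, f, g}; []q -> [][]p there: b:T, d:T, f:T, g:T. ✓
c: successors {a, b, c, d, e, g}; []q -> [][]p there: a:T, b:T, c:T, d:T, e:T, g:T. ✓
d: successors {a, b, d, e}; []q -> [][]p there: a:T, b:T, d:T, e:T. ✓
e: successors {d, e, g}; []q -> [][]p there: d:T, e:T, g:T. ✓
f: successors {c, d, e, f}; []q -> [][]p there: c:T, d:T, e:T, f:T. ✓
g: successors {a, b, d}; []q -> [][]p there: a:T, b:T, d:T. ✓

{a, b, c, d, e, f, g}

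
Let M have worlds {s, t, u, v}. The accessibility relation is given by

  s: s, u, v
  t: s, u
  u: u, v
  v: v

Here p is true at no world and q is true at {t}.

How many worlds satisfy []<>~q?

4

s: successors {s, u, v}; <>~q there: s:T, u:T, v:T. ✓
t: successors {s, u}; <>~q there: s:T, u:T. ✓
u: successors {u, v}; <>~q there: u:T, v:T. ✓
v: successors {v}; <>~q there: v:T. ✓
Satisfying worlds: {s, t, u, v}.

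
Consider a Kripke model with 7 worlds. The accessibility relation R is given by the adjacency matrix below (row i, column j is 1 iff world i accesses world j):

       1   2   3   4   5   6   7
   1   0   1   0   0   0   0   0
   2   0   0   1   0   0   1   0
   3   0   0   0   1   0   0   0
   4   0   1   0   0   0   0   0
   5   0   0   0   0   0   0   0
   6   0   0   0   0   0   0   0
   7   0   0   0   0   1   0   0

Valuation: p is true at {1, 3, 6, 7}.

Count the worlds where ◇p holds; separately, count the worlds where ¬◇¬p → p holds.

For ◇p:
1: successors {2}; p there: 2:F. ✗
2: successors {3, 6}; p there: 3:T, 6:T. ✓
3: successors {4}; p there: 4:F. ✗
4: successors {2}; p there: 2:F. ✗
5: no successors, so ◇p fails. ✗
6: no successors, so ◇p fails. ✗
7: successors {5}; p there: 5:F. ✗
— 1 world.
For ¬◇¬p → p:
1: ¬◇¬p is F, p is T. ✓
2: ¬◇¬p is T, p is F. ✗
3: ¬◇¬p is F, p is T. ✓
4: ¬◇¬p is F, p is F. ✓
5: ¬◇¬p is T, p is F. ✗
6: ¬◇¬p is T, p is T. ✓
7: ¬◇¬p is F, p is T. ✓
— 5 worlds.

1 and 5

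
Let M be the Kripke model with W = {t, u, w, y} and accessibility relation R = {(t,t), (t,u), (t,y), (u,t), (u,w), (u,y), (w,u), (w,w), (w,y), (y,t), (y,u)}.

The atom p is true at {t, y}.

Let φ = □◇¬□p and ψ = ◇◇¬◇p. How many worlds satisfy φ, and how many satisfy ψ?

4 and 0

For □◇¬□p:
t: successors {t, u, y}; ◇¬□p there: t:T, u:T, y:T. ✓
u: successors {t, w, y}; ◇¬□p there: t:T, w:T, y:T. ✓
w: successors {u, w, y}; ◇¬□p there: u:T, w:T, y:T. ✓
y: successors {t, u}; ◇¬□p there: t:T, u:T. ✓
— 4 worlds.
For ◇◇¬◇p:
t: successors {t, u, y}; ◇¬◇p there: t:F, u:F, y:F. ✗
u: successors {t, w, y}; ◇¬◇p there: t:F, w:F, y:F. ✗
w: successors {u, w, y}; ◇¬◇p there: u:F, w:F, y:F. ✗
y: successors {t, u}; ◇¬◇p there: t:F, u:F. ✗
— 0 worlds.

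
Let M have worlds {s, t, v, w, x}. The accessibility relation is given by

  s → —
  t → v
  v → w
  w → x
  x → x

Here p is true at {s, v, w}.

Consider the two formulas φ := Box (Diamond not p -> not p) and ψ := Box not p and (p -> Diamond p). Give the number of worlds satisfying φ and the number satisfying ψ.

For Box (Diamond not p -> not p):
s: no successors, so Box (Diamond not p -> not p) holds vacuously. ✓
t: successors {v}; Diamond not p -> not p there: v:T. ✓
v: successors {w}; Diamond not p -> not p there: w:F. ✗
w: successors {x}; Diamond not p -> not p there: x:T. ✓
x: successors {x}; Diamond not p -> not p there: x:T. ✓
— 4 worlds.
For Box not p and (p -> Diamond p):
s: Box not p is T, p -> Diamond p is F. ✗
t: Box not p is F, p -> Diamond p is T. ✗
v: Box not p is F, p -> Diamond p is T. ✗
w: Box not p is T, p -> Diamond p is F. ✗
x: Box not p is T, p -> Diamond p is T. ✓
— 1 world.

4 and 1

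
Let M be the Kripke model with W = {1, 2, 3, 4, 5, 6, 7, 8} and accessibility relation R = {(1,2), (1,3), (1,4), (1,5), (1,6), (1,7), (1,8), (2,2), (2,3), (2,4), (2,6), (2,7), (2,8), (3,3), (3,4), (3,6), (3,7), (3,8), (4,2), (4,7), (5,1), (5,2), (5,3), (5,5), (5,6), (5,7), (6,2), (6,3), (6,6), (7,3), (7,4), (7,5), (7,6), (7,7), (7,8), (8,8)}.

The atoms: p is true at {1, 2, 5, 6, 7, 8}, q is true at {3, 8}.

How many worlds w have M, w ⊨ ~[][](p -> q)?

7

1: [][](p -> q) is F. ✓
2: [][](p -> q) is F. ✓
3: [][](p -> q) is F. ✓
4: [][](p -> q) is F. ✓
5: [][](p -> q) is F. ✓
6: [][](p -> q) is F. ✓
7: [][](p -> q) is F. ✓
8: [][](p -> q) is T. ✗
Satisfying worlds: {1, 2, 3, 4, 5, 6, 7}.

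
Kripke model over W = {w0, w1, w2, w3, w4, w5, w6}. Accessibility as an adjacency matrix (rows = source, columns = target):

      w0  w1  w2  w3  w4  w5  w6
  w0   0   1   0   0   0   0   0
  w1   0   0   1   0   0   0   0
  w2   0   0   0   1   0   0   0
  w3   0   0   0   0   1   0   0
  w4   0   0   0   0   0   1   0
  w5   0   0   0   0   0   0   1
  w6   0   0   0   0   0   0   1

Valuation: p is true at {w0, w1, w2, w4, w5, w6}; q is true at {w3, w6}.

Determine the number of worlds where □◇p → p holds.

w0: □◇p is T, p is T. ✓
w1: □◇p is F, p is T. ✓
w2: □◇p is T, p is T. ✓
w3: □◇p is T, p is F. ✗
w4: □◇p is T, p is T. ✓
w5: □◇p is T, p is T. ✓
w6: □◇p is T, p is T. ✓
Satisfying worlds: {w0, w1, w2, w4, w5, w6}.

6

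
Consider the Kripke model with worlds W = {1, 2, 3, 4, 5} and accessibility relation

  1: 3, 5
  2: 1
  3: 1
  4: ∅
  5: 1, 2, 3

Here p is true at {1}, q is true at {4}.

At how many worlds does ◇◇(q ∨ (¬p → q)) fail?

1: successors {3, 5}; ◇(q ∨ (¬p → q)) there: 3:T, 5:T. ✓
2: successors {1}; ◇(q ∨ (¬p → q)) there: 1:F. ✗
3: successors {1}; ◇(q ∨ (¬p → q)) there: 1:F. ✗
4: no successors, so ◇◇(q ∨ (¬p → q)) fails. ✗
5: successors {1, 2, 3}; ◇(q ∨ (¬p → q)) there: 1:F, 2:T, 3:T. ✓
Satisfying worlds: {1, 5}.
So ◇◇(q ∨ (¬p → q)) fails at the other 3 worlds.

3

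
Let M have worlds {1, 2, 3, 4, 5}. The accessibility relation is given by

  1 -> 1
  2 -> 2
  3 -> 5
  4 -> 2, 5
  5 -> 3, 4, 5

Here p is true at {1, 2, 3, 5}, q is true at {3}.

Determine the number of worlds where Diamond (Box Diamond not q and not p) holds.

1

1: successors {1}; Box Diamond not q and not p there: 1:F. ✗
2: successors {2}; Box Diamond not q and not p there: 2:F. ✗
3: successors {5}; Box Diamond not q and not p there: 5:F. ✗
4: successors {2, 5}; Box Diamond not q and not p there: 2:F, 5:F. ✗
5: successors {3, 4, 5}; Box Diamond not q and not p there: 3:F, 4:T, 5:F. ✓
Satisfying worlds: {5}.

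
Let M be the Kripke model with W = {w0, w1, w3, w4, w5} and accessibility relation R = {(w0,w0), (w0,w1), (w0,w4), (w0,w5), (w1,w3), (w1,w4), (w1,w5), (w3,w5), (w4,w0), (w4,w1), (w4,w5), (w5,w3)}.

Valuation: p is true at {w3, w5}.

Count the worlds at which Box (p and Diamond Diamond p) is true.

w0: successors {w0, w1, w4, w5}; p and Diamond Diamond p there: w0:F, w1:F, w4:F, w5:T. ✗
w1: successors {w3, w4, w5}; p and Diamond Diamond p there: w3:T, w4:F, w5:T. ✗
w3: successors {w5}; p and Diamond Diamond p there: w5:T. ✓
w4: successors {w0, w1, w5}; p and Diamond Diamond p there: w0:F, w1:F, w5:T. ✗
w5: successors {w3}; p and Diamond Diamond p there: w3:T. ✓
Satisfying worlds: {w3, w5}.

2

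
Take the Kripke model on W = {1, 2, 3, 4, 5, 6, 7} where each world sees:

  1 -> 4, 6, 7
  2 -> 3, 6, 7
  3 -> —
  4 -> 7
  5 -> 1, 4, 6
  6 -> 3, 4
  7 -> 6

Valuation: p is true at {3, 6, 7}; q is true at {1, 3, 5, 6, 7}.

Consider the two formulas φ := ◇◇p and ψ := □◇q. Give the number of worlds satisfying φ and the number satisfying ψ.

For ◇◇p:
1: successors {4, 6, 7}; ◇p there: 4:T, 6:T, 7:T. ✓
2: successors {3, 6, 7}; ◇p there: 3:F, 6:T, 7:T. ✓
3: no successors, so ◇◇p fails. ✗
4: successors {7}; ◇p there: 7:T. ✓
5: successors {1, 4, 6}; ◇p there: 1:T, 4:T, 6:T. ✓
6: successors {3, 4}; ◇p there: 3:F, 4:T. ✓
7: successors {6}; ◇p there: 6:T. ✓
— 6 worlds.
For □◇q:
1: successors {4, 6, 7}; ◇q there: 4:T, 6:T, 7:T. ✓
2: successors {3, 6, 7}; ◇q there: 3:F, 6:T, 7:T. ✗
3: no successors, so □◇q holds vacuously. ✓
4: successors {7}; ◇q there: 7:T. ✓
5: successors {1, 4, 6}; ◇q there: 1:T, 4:T, 6:T. ✓
6: successors {3, 4}; ◇q there: 3:F, 4:T. ✗
7: successors {6}; ◇q there: 6:T. ✓
— 5 worlds.

6 and 5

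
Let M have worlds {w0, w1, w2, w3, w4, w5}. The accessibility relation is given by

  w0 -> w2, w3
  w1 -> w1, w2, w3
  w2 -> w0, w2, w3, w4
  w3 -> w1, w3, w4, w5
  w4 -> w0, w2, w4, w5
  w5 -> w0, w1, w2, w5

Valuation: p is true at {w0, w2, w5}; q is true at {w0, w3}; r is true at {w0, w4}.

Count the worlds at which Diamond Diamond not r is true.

w0: successors {w2, w3}; Diamond not r there: w2:T, w3:T. ✓
w1: successors {w1, w2, w3}; Diamond not r there: w1:T, w2:T, w3:T. ✓
w2: successors {w0, w2, w3, w4}; Diamond not r there: w0:T, w2:T, w3:T, w4:T. ✓
w3: successors {w1, w3, w4, w5}; Diamond not r there: w1:T, w3:T, w4:T, w5:T. ✓
w4: successors {w0, w2, w4, w5}; Diamond not r there: w0:T, w2:T, w4:T, w5:T. ✓
w5: successors {w0, w1, w2, w5}; Diamond not r there: w0:T, w1:T, w2:T, w5:T. ✓
Satisfying worlds: {w0, w1, w2, w3, w4, w5}.

6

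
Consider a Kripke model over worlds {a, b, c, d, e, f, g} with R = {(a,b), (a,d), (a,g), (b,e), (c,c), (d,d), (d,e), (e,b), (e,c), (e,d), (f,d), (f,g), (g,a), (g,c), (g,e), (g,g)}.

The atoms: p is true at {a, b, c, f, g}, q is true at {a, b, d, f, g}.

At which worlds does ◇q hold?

{a, d, e, f, g}

a: successors {b, d, g}; q there: b:T, d:T, g:T. ✓
b: successors {e}; q there: e:F. ✗
c: successors {c}; q there: c:F. ✗
d: successors {d, e}; q there: d:T, e:F. ✓
e: successors {b, c, d}; q there: b:T, c:F, d:T. ✓
f: successors {d, g}; q there: d:T, g:T. ✓
g: successors {a, c, e, g}; q there: a:T, c:F, e:F, g:T. ✓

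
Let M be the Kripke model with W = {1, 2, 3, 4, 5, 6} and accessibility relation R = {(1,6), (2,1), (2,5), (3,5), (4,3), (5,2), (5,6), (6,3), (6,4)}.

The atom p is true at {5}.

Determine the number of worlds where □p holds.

1: successors {6}; p there: 6:F. ✗
2: successors {1, 5}; p there: 1:F, 5:T. ✗
3: successors {5}; p there: 5:T. ✓
4: successors {3}; p there: 3:F. ✗
5: successors {2, 6}; p there: 2:F, 6:F. ✗
6: successors {3, 4}; p there: 3:F, 4:F. ✗
Satisfying worlds: {3}.

1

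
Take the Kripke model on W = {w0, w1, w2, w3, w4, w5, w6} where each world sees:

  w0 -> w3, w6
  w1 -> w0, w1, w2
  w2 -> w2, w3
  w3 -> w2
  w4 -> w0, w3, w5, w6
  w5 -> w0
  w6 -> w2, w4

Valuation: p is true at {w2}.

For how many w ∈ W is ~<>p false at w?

4

w0: <>p is F. ✓
w1: <>p is T. ✗
w2: <>p is T. ✗
w3: <>p is T. ✗
w4: <>p is F. ✓
w5: <>p is F. ✓
w6: <>p is T. ✗
Satisfying worlds: {w0, w4, w5}.
So ~<>p fails at the other 4 worlds.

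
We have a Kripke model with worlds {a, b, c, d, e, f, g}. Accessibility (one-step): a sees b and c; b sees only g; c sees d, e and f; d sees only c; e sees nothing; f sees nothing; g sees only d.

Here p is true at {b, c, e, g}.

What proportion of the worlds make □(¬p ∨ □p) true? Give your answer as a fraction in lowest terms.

4/7

a: successors {b, c}; ¬p ∨ □p there: b:T, c:F. ✗
b: successors {g}; ¬p ∨ □p there: g:F. ✗
c: successors {d, e, f}; ¬p ∨ □p there: d:T, e:T, f:T. ✓
d: successors {c}; ¬p ∨ □p there: c:F. ✗
e: no successors, so □(¬p ∨ □p) holds vacuously. ✓
f: no successors, so □(¬p ∨ □p) holds vacuously. ✓
g: successors {d}; ¬p ∨ □p there: d:T. ✓
That's 4 of 7 worlds, so 4/7.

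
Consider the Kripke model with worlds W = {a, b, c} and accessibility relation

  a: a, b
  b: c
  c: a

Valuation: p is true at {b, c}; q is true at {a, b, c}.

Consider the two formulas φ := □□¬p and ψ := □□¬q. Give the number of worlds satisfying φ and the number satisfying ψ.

For □□¬p:
a: successors {a, b}; □¬p there: a:F, b:F. ✗
b: successors {c}; □¬p there: c:T. ✓
c: successors {a}; □¬p there: a:F. ✗
— 1 world.
For □□¬q:
a: successors {a, b}; □¬q there: a:F, b:F. ✗
b: successors {c}; □¬q there: c:F. ✗
c: successors {a}; □¬q there: a:F. ✗
— 0 worlds.

1 and 0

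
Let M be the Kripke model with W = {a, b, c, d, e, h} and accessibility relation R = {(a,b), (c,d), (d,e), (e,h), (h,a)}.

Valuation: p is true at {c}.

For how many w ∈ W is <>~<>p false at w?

1

a: successors {b}; ~<>p there: b:T. ✓
b: no successors, so <>~<>p fails. ✗
c: successors {d}; ~<>p there: d:T. ✓
d: successors {e}; ~<>p there: e:T. ✓
e: successors {h}; ~<>p there: h:T. ✓
h: successors {a}; ~<>p there: a:T. ✓
Satisfying worlds: {a, c, d, e, h}.
So <>~<>p fails at the other 1 world.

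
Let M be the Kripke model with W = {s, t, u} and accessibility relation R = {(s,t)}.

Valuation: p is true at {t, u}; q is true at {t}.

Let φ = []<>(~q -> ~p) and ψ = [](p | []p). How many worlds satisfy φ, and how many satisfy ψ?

For []<>(~q -> ~p):
s: successors {t}; <>(~q -> ~p) there: t:F. ✗
t: no successors, so []<>(~q -> ~p) holds vacuously. ✓
u: no successors, so []<>(~q -> ~p) holds vacuously. ✓
— 2 worlds.
For [](p | []p):
s: successors {t}; p | []p there: t:T. ✓
t: no successors, so [](p | []p) holds vacuously. ✓
u: no successors, so [](p | []p) holds vacuously. ✓
— 3 worlds.

2 and 3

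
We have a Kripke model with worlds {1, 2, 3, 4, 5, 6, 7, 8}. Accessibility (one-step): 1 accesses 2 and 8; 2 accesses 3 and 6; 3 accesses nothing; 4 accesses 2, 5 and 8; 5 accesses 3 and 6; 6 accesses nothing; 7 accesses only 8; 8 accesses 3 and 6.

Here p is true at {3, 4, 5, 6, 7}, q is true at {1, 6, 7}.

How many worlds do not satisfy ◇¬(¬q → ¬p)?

1: successors {2, 8}; ¬(¬q → ¬p) there: 2:F, 8:F. ✗
2: successors {3, 6}; ¬(¬q → ¬p) there: 3:T, 6:F. ✓
3: no successors, so ◇¬(¬q → ¬p) fails. ✗
4: successors {2, 5, 8}; ¬(¬q → ¬p) there: 2:F, 5:T, 8:F. ✓
5: successors {3, 6}; ¬(¬q → ¬p) there: 3:T, 6:F. ✓
6: no successors, so ◇¬(¬q → ¬p) fails. ✗
7: successors {8}; ¬(¬q → ¬p) there: 8:F. ✗
8: successors {3, 6}; ¬(¬q → ¬p) there: 3:T, 6:F. ✓
Satisfying worlds: {2, 4, 5, 8}.
So ◇¬(¬q → ¬p) fails at the other 4 worlds.

4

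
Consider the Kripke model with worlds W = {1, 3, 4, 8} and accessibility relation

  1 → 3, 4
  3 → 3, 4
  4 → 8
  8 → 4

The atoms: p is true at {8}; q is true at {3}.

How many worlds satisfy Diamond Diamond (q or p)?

3

1: successors {3, 4}; Diamond (q or p) there: 3:T, 4:T. ✓
3: successors {3, 4}; Diamond (q or p) there: 3:T, 4:T. ✓
4: successors {8}; Diamond (q or p) there: 8:F. ✗
8: successors {4}; Diamond (q or p) there: 4:T. ✓
Satisfying worlds: {1, 3, 8}.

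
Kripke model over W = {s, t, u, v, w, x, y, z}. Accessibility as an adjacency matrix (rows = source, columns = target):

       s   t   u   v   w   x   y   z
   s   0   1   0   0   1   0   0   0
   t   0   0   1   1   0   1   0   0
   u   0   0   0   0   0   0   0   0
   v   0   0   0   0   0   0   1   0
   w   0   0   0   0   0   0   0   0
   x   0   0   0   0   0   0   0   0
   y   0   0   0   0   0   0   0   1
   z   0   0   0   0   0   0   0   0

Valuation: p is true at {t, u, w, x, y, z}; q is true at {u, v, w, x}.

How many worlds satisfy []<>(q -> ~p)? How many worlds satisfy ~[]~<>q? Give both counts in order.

5 and 1

For []<>(q -> ~p):
s: successors {t, w}; <>(q -> ~p) there: t:T, w:F. ✗
t: successors {u, v, x}; <>(q -> ~p) there: u:F, v:T, x:F. ✗
u: no successors, so []<>(q -> ~p) holds vacuously. ✓
v: successors {y}; <>(q -> ~p) there: y:T. ✓
w: no successors, so []<>(q -> ~p) holds vacuously. ✓
x: no successors, so []<>(q -> ~p) holds vacuously. ✓
y: successors {z}; <>(q -> ~p) there: z:F. ✗
z: no successors, so []<>(q -> ~p) holds vacuously. ✓
— 5 worlds.
For ~[]~<>q:
s: []~<>q is F. ✓
t: []~<>q is T. ✗
u: []~<>q is T. ✗
v: []~<>q is T. ✗
w: []~<>q is T. ✗
x: []~<>q is T. ✗
y: []~<>q is T. ✗
z: []~<>q is T. ✗
— 1 world.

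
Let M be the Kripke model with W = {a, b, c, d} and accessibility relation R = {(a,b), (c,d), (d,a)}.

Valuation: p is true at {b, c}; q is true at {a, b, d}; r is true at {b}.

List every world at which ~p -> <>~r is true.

a: ~p is T, <>~r is F. ✗
b: ~p is F, <>~r is F. ✓
c: ~p is F, <>~r is T. ✓
d: ~p is T, <>~r is T. ✓

{b, c, d}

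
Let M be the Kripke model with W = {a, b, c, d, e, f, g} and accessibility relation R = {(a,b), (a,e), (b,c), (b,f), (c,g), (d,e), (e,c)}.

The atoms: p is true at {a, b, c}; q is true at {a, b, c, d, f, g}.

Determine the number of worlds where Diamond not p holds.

4

a: successors {b, e}; not p there: b:F, e:T. ✓
b: successors {c, f}; not p there: c:F, f:T. ✓
c: successors {g}; not p there: g:T. ✓
d: successors {e}; not p there: e:T. ✓
e: successors {c}; not p there: c:F. ✗
f: no successors, so Diamond not p fails. ✗
g: no successors, so Diamond not p fails. ✗
Satisfying worlds: {a, b, c, d}.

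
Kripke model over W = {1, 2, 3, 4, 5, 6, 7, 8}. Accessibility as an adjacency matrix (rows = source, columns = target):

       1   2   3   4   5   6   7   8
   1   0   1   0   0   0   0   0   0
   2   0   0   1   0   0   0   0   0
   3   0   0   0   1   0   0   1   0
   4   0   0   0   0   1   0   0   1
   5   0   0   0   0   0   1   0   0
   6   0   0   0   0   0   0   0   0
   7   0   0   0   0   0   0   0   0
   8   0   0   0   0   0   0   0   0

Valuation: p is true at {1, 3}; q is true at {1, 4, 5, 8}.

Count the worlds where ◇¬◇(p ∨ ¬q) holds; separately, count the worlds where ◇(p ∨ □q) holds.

3 and 4

For ◇¬◇(p ∨ ¬q):
1: successors {2}; ¬◇(p ∨ ¬q) there: 2:F. ✗
2: successors {3}; ¬◇(p ∨ ¬q) there: 3:F. ✗
3: successors {4, 7}; ¬◇(p ∨ ¬q) there: 4:T, 7:T. ✓
4: successors {5, 8}; ¬◇(p ∨ ¬q) there: 5:F, 8:T. ✓
5: successors {6}; ¬◇(p ∨ ¬q) there: 6:T. ✓
6: no successors, so ◇¬◇(p ∨ ¬q) fails. ✗
7: no successors, so ◇¬◇(p ∨ ¬q) fails. ✗
8: no successors, so ◇¬◇(p ∨ ¬q) fails. ✗
— 3 worlds.
For ◇(p ∨ □q):
1: successors {2}; p ∨ □q there: 2:F. ✗
2: successors {3}; p ∨ □q there: 3:T. ✓
3: successors {4, 7}; p ∨ □q there: 4:T, 7:T. ✓
4: successors {5, 8}; p ∨ □q there: 5:F, 8:T. ✓
5: successors {6}; p ∨ □q there: 6:T. ✓
6: no successors, so ◇(p ∨ □q) fails. ✗
7: no successors, so ◇(p ∨ □q) fails. ✗
8: no successors, so ◇(p ∨ □q) fails. ✗
— 4 worlds.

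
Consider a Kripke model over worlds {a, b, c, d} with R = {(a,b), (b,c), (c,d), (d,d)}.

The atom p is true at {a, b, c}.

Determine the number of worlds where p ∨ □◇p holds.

a: p is T, □◇p is T. ✓
b: p is T, □◇p is F. ✓
c: p is T, □◇p is F. ✓
d: p is F, □◇p is F. ✗
Satisfying worlds: {a, b, c}.

3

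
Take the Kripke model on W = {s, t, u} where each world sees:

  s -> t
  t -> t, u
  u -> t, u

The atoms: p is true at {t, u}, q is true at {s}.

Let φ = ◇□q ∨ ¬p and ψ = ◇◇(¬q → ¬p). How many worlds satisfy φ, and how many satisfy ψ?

For ◇□q ∨ ¬p:
s: ◇□q is F, ¬p is T. ✓
t: ◇□q is F, ¬p is F. ✗
u: ◇□q is F, ¬p is F. ✗
— 1 world.
For ◇◇(¬q → ¬p):
s: successors {t}; ◇(¬q → ¬p) there: t:F. ✗
t: successors {t, u}; ◇(¬q → ¬p) there: t:F, u:F. ✗
u: successors {t, u}; ◇(¬q → ¬p) there: t:F, u:F. ✗
— 0 worlds.

1 and 0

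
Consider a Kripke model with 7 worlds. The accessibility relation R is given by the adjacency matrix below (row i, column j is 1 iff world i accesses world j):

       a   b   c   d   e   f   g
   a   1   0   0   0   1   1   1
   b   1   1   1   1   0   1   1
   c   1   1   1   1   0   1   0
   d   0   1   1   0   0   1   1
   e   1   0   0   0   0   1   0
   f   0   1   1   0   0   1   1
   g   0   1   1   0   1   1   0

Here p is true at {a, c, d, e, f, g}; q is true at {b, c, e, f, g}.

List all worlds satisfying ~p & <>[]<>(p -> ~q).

{b}

a: ~p is F, <>[]<>(p -> ~q) is T. ✗
b: ~p is T, <>[]<>(p -> ~q) is T. ✓
c: ~p is F, <>[]<>(p -> ~q) is T. ✗
d: ~p is F, <>[]<>(p -> ~q) is T. ✗
e: ~p is F, <>[]<>(p -> ~q) is T. ✗
f: ~p is F, <>[]<>(p -> ~q) is T. ✗
g: ~p is F, <>[]<>(p -> ~q) is T. ✗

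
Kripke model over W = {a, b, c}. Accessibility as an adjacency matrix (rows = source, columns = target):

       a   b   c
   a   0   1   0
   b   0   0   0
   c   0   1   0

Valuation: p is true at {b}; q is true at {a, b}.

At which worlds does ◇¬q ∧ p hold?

a: ◇¬q is F, p is F. ✗
b: ◇¬q is F, p is T. ✗
c: ◇¬q is F, p is F. ✗

∅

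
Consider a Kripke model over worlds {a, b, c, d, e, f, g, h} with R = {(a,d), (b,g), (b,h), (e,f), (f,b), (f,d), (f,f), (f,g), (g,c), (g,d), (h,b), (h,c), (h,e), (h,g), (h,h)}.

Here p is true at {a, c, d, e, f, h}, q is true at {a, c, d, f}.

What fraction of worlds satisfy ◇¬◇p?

1/2

a: successors {d}; ¬◇p there: d:T. ✓
b: successors {g, h}; ¬◇p there: g:F, h:F. ✗
c: no successors, so ◇¬◇p fails. ✗
d: no successors, so ◇¬◇p fails. ✗
e: successors {f}; ¬◇p there: f:F. ✗
f: successors {b, d, f, g}; ¬◇p there: b:F, d:T, f:F, g:F. ✓
g: successors {c, d}; ¬◇p there: c:T, d:T. ✓
h: successors {b, c, e, g, h}; ¬◇p there: b:F, c:T, e:F, g:F, h:F. ✓
That's 4 of 8 worlds, so 4/8 = 1/2.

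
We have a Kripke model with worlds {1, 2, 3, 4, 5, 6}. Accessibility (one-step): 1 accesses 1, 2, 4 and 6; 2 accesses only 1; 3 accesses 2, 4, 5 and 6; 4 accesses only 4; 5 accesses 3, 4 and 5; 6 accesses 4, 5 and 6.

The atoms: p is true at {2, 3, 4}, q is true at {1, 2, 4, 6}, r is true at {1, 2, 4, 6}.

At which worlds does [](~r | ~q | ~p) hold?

{2}

1: successors {1, 2, 4, 6}; ~r | ~q | ~p there: 1:T, 2:F, 4:F, 6:T. ✗
2: successors {1}; ~r | ~q | ~p there: 1:T. ✓
3: successors {2, 4, 5, 6}; ~r | ~q | ~p there: 2:F, 4:F, 5:T, 6:T. ✗
4: successors {4}; ~r | ~q | ~p there: 4:F. ✗
5: successors {3, 4, 5}; ~r | ~q | ~p there: 3:T, 4:F, 5:T. ✗
6: successors {4, 5, 6}; ~r | ~q | ~p there: 4:F, 5:T, 6:T. ✗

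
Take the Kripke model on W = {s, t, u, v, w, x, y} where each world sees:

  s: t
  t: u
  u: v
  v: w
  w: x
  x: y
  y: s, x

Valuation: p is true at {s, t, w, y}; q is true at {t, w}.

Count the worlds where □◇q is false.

6

s: successors {t}; ◇q there: t:F. ✗
t: successors {u}; ◇q there: u:F. ✗
u: successors {v}; ◇q there: v:T. ✓
v: successors {w}; ◇q there: w:F. ✗
w: successors {x}; ◇q there: x:F. ✗
x: successors {y}; ◇q there: y:F. ✗
y: successors {s, x}; ◇q there: s:T, x:F. ✗
Satisfying worlds: {u}.
So □◇q fails at the other 6 worlds.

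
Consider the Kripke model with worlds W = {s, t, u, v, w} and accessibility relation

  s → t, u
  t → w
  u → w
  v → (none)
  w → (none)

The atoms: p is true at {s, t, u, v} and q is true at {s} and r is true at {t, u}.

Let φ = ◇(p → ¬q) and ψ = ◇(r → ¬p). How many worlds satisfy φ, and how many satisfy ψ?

For ◇(p → ¬q):
s: successors {t, u}; p → ¬q there: t:T, u:T. ✓
t: successors {w}; p → ¬q there: w:T. ✓
u: successors {w}; p → ¬q there: w:T. ✓
v: no successors, so ◇(p → ¬q) fails. ✗
w: no successors, so ◇(p → ¬q) fails. ✗
— 3 worlds.
For ◇(r → ¬p):
s: successors {t, u}; r → ¬p there: t:F, u:F. ✗
t: successors {w}; r → ¬p there: w:T. ✓
u: successors {w}; r → ¬p there: w:T. ✓
v: no successors, so ◇(r → ¬p) fails. ✗
w: no successors, so ◇(r → ¬p) fails. ✗
— 2 worlds.

3 and 2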